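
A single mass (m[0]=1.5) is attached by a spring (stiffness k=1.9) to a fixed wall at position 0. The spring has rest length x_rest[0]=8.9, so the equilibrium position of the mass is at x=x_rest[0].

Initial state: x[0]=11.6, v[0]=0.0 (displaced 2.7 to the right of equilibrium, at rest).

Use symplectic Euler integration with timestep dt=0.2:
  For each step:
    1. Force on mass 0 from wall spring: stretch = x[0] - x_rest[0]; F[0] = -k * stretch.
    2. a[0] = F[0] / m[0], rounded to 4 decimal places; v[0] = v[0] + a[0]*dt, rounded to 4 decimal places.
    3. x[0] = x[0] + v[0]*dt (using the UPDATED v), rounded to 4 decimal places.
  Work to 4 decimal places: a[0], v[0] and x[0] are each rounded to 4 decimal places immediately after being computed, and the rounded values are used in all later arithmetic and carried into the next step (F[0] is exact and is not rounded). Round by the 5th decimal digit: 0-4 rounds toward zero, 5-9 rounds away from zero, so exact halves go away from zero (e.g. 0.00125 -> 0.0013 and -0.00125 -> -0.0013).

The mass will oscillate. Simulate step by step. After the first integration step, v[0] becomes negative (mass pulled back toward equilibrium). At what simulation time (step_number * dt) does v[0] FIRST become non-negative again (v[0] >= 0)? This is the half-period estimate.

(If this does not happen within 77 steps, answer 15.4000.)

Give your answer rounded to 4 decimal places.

Answer: 2.8000

Derivation:
Step 0: x=[11.6000] v=[0.0000]
Step 1: x=[11.4632] v=[-0.6840]
Step 2: x=[11.1965] v=[-1.3333]
Step 3: x=[10.8135] v=[-1.9151]
Step 4: x=[10.3335] v=[-2.3999]
Step 5: x=[9.7809] v=[-2.7631]
Step 6: x=[9.1836] v=[-2.9863]
Step 7: x=[8.5720] v=[-3.0581]
Step 8: x=[7.9770] v=[-2.9750]
Step 9: x=[7.4288] v=[-2.7412]
Step 10: x=[6.9551] v=[-2.3685]
Step 11: x=[6.5799] v=[-1.8758]
Step 12: x=[6.3223] v=[-1.2880]
Step 13: x=[6.1953] v=[-0.6350]
Step 14: x=[6.2053] v=[0.0502]
First v>=0 after going negative at step 14, time=2.8000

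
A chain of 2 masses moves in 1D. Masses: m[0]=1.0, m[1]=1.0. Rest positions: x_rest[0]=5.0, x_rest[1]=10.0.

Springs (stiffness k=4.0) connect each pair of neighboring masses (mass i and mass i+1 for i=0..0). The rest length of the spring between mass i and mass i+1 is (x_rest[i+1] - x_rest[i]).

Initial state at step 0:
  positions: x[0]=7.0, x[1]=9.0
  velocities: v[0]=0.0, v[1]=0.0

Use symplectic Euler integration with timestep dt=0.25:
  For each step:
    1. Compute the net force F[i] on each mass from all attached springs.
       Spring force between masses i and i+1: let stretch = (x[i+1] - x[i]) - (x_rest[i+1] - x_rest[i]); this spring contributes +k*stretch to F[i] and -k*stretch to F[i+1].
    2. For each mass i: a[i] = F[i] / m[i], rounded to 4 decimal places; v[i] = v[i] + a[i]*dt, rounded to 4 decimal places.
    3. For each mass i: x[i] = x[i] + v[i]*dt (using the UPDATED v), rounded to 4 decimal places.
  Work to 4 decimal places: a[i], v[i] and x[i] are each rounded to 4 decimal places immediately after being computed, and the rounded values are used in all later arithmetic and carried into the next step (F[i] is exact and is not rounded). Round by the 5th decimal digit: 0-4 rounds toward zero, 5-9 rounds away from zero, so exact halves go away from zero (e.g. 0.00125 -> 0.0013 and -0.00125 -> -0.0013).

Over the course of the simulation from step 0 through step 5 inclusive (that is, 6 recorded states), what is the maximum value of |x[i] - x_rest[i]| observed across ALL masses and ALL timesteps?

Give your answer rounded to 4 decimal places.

Step 0: x=[7.0000 9.0000] v=[0.0000 0.0000]
Step 1: x=[6.2500 9.7500] v=[-3.0000 3.0000]
Step 2: x=[5.1250 10.8750] v=[-4.5000 4.5000]
Step 3: x=[4.1875 11.8125] v=[-3.7500 3.7500]
Step 4: x=[3.9063 12.0938] v=[-1.1250 1.1250]
Step 5: x=[4.4219 11.5782] v=[2.0625 -2.0625]
Max displacement = 2.0938

Answer: 2.0938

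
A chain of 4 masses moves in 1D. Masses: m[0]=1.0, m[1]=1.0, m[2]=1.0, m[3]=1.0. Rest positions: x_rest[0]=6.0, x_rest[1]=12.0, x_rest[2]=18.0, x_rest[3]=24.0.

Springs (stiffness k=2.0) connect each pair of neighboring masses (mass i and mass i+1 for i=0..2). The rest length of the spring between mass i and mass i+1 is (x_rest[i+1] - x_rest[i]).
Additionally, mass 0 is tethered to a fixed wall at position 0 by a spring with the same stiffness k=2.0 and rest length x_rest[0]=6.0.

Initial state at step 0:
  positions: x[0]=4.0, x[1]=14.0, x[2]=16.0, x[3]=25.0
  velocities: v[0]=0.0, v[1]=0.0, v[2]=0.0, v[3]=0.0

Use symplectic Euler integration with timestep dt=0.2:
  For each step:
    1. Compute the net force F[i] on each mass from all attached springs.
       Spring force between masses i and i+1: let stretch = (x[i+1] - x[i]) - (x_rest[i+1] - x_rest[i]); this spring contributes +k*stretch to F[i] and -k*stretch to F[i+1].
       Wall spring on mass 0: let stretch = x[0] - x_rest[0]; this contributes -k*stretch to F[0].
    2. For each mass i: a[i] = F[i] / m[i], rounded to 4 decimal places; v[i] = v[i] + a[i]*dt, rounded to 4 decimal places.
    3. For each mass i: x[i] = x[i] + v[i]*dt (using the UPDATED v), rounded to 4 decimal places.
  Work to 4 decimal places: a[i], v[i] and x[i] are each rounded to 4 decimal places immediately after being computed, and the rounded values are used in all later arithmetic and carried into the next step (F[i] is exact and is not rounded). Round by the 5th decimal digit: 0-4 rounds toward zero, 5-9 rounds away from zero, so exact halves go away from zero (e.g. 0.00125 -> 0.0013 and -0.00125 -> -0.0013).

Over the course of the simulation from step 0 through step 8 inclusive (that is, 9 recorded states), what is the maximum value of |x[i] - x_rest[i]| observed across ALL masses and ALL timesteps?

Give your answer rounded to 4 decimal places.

Answer: 2.4506

Derivation:
Step 0: x=[4.0000 14.0000 16.0000 25.0000] v=[0.0000 0.0000 0.0000 0.0000]
Step 1: x=[4.4800 13.3600 16.5600 24.7600] v=[2.4000 -3.2000 2.8000 -1.2000]
Step 2: x=[5.3120 12.2656 17.5200 24.3440] v=[4.1600 -5.4720 4.8000 -2.0800]
Step 3: x=[6.2753 11.0353 18.6056 23.8621] v=[4.8166 -6.1517 5.4278 -2.4096]
Step 4: x=[7.1174 10.0298 19.5061 23.4397] v=[4.2105 -5.0276 4.5023 -2.1122]
Step 5: x=[7.6231 9.5494 19.9631 23.1826] v=[2.5285 -2.4020 2.2852 -1.2856]
Step 6: x=[7.6731 9.7480 19.8446 23.1479] v=[0.2498 0.9930 -0.5925 -0.1734]
Step 7: x=[7.2752 10.5883 19.1826 23.3290] v=[-1.9895 4.2017 -3.3098 0.9053]
Step 8: x=[6.5603 11.8511 18.1648 23.6583] v=[-3.5743 6.3142 -5.0890 1.6467]
Max displacement = 2.4506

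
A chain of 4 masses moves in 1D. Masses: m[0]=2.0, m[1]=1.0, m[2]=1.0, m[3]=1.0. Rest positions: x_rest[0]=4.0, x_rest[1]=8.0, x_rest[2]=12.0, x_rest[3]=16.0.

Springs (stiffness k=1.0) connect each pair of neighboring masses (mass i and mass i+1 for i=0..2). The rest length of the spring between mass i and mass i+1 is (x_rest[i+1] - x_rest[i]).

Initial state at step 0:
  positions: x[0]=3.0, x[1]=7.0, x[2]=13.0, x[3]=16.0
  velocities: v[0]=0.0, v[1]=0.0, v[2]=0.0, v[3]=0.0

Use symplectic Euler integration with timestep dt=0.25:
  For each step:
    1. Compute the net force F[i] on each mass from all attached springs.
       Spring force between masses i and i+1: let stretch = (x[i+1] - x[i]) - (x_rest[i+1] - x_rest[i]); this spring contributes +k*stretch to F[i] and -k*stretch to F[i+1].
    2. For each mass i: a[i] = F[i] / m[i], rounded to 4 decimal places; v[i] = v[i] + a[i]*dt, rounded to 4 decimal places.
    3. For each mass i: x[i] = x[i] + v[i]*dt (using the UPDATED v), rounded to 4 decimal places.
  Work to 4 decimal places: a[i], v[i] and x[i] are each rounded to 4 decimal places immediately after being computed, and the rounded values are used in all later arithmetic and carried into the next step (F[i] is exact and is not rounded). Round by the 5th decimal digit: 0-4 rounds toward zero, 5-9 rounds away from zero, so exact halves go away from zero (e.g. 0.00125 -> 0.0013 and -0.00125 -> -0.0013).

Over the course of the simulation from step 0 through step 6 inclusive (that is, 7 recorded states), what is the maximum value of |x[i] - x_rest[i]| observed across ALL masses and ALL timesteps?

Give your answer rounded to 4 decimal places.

Step 0: x=[3.0000 7.0000 13.0000 16.0000] v=[0.0000 0.0000 0.0000 0.0000]
Step 1: x=[3.0000 7.1250 12.8125 16.0625] v=[0.0000 0.5000 -0.7500 0.2500]
Step 2: x=[3.0039 7.3477 12.4727 16.1719] v=[0.0156 0.8906 -1.3594 0.4375]
Step 3: x=[3.0186 7.6192 12.0437 16.3001] v=[0.0586 1.0859 -1.7159 0.5127]
Step 4: x=[3.0520 7.8797 11.6042 16.4123] v=[0.1337 1.0419 -1.7579 0.4486]
Step 5: x=[3.1113 8.0712 11.2325 16.4740] v=[0.2372 0.7661 -1.4870 0.2466]
Step 6: x=[3.2006 8.1503 10.9908 16.4581] v=[0.3572 0.3165 -0.9670 -0.0638]
Max displacement = 1.0092

Answer: 1.0092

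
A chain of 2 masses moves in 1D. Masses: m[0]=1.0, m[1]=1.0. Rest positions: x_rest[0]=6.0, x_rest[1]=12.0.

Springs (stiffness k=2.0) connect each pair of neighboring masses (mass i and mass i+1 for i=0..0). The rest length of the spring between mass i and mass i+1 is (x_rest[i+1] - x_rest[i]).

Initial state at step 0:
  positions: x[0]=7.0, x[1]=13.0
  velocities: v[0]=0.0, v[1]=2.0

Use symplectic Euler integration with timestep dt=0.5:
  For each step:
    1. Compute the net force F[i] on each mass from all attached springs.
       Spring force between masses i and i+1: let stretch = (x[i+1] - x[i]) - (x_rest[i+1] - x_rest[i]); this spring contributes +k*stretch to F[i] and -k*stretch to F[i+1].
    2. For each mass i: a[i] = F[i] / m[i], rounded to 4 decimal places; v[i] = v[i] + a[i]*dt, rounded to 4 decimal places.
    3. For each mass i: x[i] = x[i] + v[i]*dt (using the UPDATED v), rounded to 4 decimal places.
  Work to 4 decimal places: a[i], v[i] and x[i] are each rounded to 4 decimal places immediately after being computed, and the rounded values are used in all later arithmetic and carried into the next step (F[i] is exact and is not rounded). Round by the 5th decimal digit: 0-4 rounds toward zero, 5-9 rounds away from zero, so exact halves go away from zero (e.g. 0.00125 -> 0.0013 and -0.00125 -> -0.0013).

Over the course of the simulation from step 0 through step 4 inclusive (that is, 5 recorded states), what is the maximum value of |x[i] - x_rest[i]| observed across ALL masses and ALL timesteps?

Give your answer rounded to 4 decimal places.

Answer: 3.5000

Derivation:
Step 0: x=[7.0000 13.0000] v=[0.0000 2.0000]
Step 1: x=[7.0000 14.0000] v=[0.0000 2.0000]
Step 2: x=[7.5000 14.5000] v=[1.0000 1.0000]
Step 3: x=[8.5000 14.5000] v=[2.0000 0.0000]
Step 4: x=[9.5000 14.5000] v=[2.0000 0.0000]
Max displacement = 3.5000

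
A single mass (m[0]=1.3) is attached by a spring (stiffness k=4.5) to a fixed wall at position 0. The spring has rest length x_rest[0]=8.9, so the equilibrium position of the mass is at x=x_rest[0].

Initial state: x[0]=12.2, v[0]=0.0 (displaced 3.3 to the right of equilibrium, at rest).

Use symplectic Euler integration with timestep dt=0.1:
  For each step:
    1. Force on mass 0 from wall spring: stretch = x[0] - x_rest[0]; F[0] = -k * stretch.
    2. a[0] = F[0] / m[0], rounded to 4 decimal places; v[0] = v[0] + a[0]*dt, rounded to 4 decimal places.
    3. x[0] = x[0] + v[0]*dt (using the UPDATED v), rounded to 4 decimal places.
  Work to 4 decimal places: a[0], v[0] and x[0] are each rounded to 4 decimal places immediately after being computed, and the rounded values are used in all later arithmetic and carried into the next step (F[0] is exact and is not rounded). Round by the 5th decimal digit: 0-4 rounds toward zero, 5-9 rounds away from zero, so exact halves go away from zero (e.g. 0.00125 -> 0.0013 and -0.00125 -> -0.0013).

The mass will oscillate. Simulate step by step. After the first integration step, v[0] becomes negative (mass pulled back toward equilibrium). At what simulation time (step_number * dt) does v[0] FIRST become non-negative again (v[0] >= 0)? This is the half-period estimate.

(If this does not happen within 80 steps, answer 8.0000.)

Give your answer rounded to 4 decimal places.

Step 0: x=[12.2000] v=[0.0000]
Step 1: x=[12.0858] v=[-1.1423]
Step 2: x=[11.8613] v=[-2.2451]
Step 3: x=[11.5343] v=[-3.2702]
Step 4: x=[11.1161] v=[-4.1821]
Step 5: x=[10.6212] v=[-4.9492]
Step 6: x=[10.0667] v=[-5.5450]
Step 7: x=[9.4718] v=[-5.9489]
Step 8: x=[8.8571] v=[-6.1468]
Step 9: x=[8.2439] v=[-6.1320]
Step 10: x=[7.6534] v=[-5.9049]
Step 11: x=[7.1061] v=[-5.4734]
Step 12: x=[6.6209] v=[-4.8524]
Step 13: x=[6.2146] v=[-4.0635]
Step 14: x=[5.9012] v=[-3.1339]
Step 15: x=[5.6916] v=[-2.0959]
Step 16: x=[5.5931] v=[-0.9853]
Step 17: x=[5.6090] v=[0.1594]
First v>=0 after going negative at step 17, time=1.7000

Answer: 1.7000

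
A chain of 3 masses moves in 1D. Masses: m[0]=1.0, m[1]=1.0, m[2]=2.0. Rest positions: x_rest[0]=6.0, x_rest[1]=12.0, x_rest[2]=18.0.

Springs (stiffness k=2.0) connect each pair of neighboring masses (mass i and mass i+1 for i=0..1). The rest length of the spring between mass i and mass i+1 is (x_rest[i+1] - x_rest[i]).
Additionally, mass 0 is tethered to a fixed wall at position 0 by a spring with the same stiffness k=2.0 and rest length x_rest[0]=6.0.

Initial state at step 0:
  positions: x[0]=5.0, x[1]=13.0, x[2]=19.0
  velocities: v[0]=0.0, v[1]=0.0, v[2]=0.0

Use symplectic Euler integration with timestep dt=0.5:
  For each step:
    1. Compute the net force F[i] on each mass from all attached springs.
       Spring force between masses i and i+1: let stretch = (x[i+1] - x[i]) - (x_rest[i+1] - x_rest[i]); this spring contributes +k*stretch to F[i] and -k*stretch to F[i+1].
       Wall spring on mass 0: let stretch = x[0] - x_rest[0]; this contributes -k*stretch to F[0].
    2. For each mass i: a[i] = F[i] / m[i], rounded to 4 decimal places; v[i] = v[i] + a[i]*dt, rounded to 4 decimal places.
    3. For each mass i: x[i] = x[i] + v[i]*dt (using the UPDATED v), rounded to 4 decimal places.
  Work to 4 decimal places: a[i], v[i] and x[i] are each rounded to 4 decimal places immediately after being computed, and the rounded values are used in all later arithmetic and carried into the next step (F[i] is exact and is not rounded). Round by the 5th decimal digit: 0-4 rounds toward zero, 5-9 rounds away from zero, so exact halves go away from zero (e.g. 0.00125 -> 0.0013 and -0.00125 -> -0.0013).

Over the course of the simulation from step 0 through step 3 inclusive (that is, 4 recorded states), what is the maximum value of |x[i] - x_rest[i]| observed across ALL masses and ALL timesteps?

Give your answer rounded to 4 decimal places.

Answer: 1.5000

Derivation:
Step 0: x=[5.0000 13.0000 19.0000] v=[0.0000 0.0000 0.0000]
Step 1: x=[6.5000 12.0000 19.0000] v=[3.0000 -2.0000 0.0000]
Step 2: x=[7.5000 11.7500 18.7500] v=[2.0000 -0.5000 -0.5000]
Step 3: x=[6.8750 12.8750 18.2500] v=[-1.2500 2.2500 -1.0000]
Max displacement = 1.5000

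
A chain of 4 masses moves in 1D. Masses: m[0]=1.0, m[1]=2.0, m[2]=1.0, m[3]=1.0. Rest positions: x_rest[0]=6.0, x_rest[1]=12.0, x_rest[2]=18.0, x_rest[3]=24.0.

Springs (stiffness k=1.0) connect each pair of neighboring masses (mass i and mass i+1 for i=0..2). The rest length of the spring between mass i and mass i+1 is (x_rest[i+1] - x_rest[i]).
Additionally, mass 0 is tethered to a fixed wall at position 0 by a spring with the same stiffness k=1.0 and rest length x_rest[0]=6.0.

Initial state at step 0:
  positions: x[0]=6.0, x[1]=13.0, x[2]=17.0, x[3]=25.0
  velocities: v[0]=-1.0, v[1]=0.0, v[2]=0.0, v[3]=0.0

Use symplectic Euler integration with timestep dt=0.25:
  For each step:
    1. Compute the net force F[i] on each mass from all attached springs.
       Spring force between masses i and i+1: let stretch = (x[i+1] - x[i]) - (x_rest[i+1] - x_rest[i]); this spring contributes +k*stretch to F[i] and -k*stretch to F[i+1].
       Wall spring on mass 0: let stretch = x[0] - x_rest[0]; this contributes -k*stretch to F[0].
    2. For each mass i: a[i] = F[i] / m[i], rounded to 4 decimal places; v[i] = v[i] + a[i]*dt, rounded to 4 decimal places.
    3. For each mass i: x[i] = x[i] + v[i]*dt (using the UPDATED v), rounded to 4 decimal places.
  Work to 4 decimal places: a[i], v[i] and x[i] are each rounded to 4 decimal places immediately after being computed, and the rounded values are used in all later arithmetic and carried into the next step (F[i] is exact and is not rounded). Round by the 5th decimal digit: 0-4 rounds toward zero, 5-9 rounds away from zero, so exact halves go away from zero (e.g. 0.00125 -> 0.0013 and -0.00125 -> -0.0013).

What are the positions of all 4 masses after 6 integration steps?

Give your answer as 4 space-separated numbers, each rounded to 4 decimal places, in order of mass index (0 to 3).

Answer: 5.9290 11.7114 19.6977 23.6890

Derivation:
Step 0: x=[6.0000 13.0000 17.0000 25.0000] v=[-1.0000 0.0000 0.0000 0.0000]
Step 1: x=[5.8125 12.9063 17.2500 24.8750] v=[-0.7500 -0.3750 1.0000 -0.5000]
Step 2: x=[5.7051 12.7266 17.7051 24.6484] v=[-0.4297 -0.7188 1.8203 -0.9063]
Step 3: x=[5.6800 12.4831 18.2830 24.3629] v=[-0.1006 -0.9742 2.3115 -1.1421]
Step 4: x=[5.7251 12.2082 18.8784 24.0724] v=[0.1802 -1.0996 2.3815 -1.1621]
Step 5: x=[5.8175 11.9392 19.3815 23.8323] v=[0.3697 -1.0762 2.0125 -0.9606]
Step 6: x=[5.9290 11.7114 19.6977 23.6890] v=[0.4458 -0.9111 1.2646 -0.5733]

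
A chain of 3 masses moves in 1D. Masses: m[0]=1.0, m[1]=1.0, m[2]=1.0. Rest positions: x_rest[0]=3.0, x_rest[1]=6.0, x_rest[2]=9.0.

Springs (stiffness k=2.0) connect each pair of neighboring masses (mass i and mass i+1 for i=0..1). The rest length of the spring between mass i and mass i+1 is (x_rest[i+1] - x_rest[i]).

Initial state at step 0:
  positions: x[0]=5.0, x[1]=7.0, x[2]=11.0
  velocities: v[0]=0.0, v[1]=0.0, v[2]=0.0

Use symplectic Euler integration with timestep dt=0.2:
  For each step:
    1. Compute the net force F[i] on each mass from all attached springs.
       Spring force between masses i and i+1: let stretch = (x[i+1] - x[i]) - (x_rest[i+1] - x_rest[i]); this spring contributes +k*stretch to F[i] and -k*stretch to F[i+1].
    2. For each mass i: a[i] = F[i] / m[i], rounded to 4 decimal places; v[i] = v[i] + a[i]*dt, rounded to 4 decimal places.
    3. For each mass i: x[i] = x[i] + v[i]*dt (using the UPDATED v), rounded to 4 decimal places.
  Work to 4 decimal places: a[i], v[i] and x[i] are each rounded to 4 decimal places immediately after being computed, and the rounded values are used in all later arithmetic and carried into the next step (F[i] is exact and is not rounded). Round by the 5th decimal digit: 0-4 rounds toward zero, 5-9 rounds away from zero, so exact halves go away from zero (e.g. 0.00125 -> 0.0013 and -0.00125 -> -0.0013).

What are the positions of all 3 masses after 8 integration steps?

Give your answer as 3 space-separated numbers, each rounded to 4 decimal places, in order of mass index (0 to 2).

Answer: 4.5003 7.9997 10.5003

Derivation:
Step 0: x=[5.0000 7.0000 11.0000] v=[0.0000 0.0000 0.0000]
Step 1: x=[4.9200 7.1600 10.9200] v=[-0.4000 0.8000 -0.4000]
Step 2: x=[4.7792 7.4416 10.7792] v=[-0.7040 1.4080 -0.7040]
Step 3: x=[4.6114 7.7772 10.6114] v=[-0.8390 1.6781 -0.8390]
Step 4: x=[4.4569 8.0863 10.4569] v=[-0.7727 1.5455 -0.7727]
Step 5: x=[4.3527 8.2947 10.3527] v=[-0.5209 1.0420 -0.5209]
Step 6: x=[4.3239 8.3524 10.3239] v=[-0.1441 0.2884 -0.1441]
Step 7: x=[4.3774 8.2455 10.3774] v=[0.2673 -0.5344 0.2673]
Step 8: x=[4.5003 7.9997 10.5003] v=[0.6145 -1.2289 0.6145]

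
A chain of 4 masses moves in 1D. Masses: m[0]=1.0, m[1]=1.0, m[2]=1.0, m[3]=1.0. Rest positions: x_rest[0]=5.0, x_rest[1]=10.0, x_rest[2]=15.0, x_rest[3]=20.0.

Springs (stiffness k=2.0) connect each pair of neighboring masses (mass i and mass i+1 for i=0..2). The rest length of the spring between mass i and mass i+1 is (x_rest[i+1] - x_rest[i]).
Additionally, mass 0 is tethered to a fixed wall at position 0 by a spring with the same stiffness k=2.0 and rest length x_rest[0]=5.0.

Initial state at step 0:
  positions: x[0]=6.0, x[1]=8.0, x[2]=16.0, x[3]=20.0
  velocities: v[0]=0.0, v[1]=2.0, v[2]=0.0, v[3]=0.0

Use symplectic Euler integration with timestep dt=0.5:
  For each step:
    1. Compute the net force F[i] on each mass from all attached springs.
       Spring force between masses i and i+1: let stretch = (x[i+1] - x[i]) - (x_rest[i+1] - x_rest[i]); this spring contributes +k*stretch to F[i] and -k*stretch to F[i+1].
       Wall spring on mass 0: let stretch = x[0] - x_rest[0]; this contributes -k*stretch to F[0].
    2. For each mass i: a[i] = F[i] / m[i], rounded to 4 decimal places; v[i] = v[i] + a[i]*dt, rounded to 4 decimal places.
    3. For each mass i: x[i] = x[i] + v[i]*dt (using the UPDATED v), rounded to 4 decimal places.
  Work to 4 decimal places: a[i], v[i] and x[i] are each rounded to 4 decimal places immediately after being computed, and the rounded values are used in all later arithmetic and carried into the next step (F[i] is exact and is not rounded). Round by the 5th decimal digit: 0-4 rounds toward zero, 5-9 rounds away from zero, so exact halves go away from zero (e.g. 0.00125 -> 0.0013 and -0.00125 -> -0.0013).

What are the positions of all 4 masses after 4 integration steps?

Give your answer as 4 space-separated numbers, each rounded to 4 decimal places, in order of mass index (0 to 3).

Answer: 7.5625 8.8125 17.4375 19.9375

Derivation:
Step 0: x=[6.0000 8.0000 16.0000 20.0000] v=[0.0000 2.0000 0.0000 0.0000]
Step 1: x=[4.0000 12.0000 14.0000 20.5000] v=[-4.0000 8.0000 -4.0000 1.0000]
Step 2: x=[4.0000 13.0000 14.2500 20.2500] v=[0.0000 2.0000 0.5000 -0.5000]
Step 3: x=[6.5000 10.1250 16.8750 19.5000] v=[5.0000 -5.7500 5.2500 -1.5000]
Step 4: x=[7.5625 8.8125 17.4375 19.9375] v=[2.1250 -2.6250 1.1250 0.8750]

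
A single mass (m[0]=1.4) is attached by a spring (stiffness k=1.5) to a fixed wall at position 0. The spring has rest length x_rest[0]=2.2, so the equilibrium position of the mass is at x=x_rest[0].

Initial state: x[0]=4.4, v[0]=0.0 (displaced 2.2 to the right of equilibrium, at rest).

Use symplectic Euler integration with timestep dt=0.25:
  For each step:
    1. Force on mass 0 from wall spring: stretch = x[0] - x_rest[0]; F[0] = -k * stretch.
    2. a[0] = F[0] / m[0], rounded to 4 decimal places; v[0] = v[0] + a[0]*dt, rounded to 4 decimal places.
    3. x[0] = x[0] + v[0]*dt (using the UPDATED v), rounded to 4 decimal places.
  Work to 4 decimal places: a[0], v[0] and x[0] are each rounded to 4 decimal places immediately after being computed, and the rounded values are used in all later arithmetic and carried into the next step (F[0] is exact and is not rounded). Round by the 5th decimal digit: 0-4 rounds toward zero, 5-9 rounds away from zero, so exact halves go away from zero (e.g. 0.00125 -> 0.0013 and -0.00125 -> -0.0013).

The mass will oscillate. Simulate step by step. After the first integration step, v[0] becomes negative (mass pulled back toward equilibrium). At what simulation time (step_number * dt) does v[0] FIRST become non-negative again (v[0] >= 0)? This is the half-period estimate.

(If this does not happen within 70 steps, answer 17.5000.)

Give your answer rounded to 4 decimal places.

Answer: 3.2500

Derivation:
Step 0: x=[4.4000] v=[0.0000]
Step 1: x=[4.2527] v=[-0.5893]
Step 2: x=[3.9679] v=[-1.1391]
Step 3: x=[3.5647] v=[-1.6127]
Step 4: x=[3.0701] v=[-1.9783]
Step 5: x=[2.5173] v=[-2.2114]
Step 6: x=[1.9432] v=[-2.2964]
Step 7: x=[1.3863] v=[-2.2276]
Step 8: x=[0.8839] v=[-2.0097]
Step 9: x=[0.4696] v=[-1.6572]
Step 10: x=[0.1712] v=[-1.1937]
Step 11: x=[0.0086] v=[-0.6503]
Step 12: x=[-0.0072] v=[-0.0633]
Step 13: x=[0.1248] v=[0.5279]
First v>=0 after going negative at step 13, time=3.2500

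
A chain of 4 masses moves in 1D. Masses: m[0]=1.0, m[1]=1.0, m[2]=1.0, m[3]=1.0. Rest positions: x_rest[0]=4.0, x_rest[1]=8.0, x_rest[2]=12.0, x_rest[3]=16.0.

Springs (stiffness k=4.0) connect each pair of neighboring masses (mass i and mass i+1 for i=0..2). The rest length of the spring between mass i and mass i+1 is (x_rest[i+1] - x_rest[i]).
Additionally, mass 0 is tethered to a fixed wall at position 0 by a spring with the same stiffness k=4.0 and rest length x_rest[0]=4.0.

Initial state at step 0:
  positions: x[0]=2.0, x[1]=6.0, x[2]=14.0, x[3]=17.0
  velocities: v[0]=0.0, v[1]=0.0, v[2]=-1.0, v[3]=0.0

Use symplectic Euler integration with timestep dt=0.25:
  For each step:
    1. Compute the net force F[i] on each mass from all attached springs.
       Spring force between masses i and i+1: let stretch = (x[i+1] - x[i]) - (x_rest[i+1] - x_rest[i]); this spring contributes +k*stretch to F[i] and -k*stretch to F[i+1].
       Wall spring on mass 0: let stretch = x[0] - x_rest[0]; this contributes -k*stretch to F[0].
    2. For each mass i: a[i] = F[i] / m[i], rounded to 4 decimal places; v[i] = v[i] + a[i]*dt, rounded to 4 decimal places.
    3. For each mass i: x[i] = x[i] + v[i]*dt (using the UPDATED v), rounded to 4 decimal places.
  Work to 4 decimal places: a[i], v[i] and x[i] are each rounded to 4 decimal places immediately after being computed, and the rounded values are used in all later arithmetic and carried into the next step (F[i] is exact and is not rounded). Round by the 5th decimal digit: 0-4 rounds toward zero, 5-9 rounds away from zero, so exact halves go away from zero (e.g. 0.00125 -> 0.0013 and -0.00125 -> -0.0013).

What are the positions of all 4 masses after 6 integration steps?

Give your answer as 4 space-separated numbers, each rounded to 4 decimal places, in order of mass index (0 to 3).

Answer: 5.7178 8.6126 13.1500 13.2194

Derivation:
Step 0: x=[2.0000 6.0000 14.0000 17.0000] v=[0.0000 0.0000 -1.0000 0.0000]
Step 1: x=[2.5000 7.0000 12.5000 17.2500] v=[2.0000 4.0000 -6.0000 1.0000]
Step 2: x=[3.5000 8.2500 10.8125 17.3125] v=[4.0000 5.0000 -6.7500 0.2500]
Step 3: x=[4.8125 8.9531 10.1094 16.7500] v=[5.2500 2.8125 -2.8125 -2.2500]
Step 4: x=[5.9570 8.9102 10.7774 15.5274] v=[4.5781 -0.1718 2.6718 -4.8906]
Step 5: x=[6.3506 8.5958 12.1661 14.1173] v=[1.5743 -1.2578 5.5546 -5.6406]
Step 6: x=[5.7178 8.6126 13.1500 13.2194] v=[-2.5311 0.0673 3.9355 -3.5918]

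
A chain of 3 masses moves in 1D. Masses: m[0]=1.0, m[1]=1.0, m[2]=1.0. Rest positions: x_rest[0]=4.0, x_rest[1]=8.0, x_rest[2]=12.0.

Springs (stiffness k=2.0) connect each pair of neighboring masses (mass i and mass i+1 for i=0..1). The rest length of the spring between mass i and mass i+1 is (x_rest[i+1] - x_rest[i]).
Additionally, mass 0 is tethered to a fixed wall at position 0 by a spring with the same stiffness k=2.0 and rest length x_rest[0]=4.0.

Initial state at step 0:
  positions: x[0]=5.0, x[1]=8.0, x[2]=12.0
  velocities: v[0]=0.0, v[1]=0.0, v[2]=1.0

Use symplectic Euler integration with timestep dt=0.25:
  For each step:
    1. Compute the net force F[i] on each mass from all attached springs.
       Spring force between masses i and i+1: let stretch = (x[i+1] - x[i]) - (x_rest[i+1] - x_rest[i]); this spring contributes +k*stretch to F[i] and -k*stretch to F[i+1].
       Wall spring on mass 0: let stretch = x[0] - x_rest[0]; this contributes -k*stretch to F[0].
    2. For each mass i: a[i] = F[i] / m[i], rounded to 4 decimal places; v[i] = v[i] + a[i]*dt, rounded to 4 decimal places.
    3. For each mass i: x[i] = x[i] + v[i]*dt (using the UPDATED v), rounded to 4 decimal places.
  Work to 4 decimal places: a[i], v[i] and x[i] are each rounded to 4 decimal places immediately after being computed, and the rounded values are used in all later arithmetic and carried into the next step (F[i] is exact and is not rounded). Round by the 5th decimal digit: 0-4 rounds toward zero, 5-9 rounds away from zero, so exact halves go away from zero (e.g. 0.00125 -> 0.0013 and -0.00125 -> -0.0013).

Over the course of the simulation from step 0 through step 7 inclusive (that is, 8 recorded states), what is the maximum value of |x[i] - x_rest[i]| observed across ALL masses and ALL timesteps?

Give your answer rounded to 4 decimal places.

Step 0: x=[5.0000 8.0000 12.0000] v=[0.0000 0.0000 1.0000]
Step 1: x=[4.7500 8.1250 12.2500] v=[-1.0000 0.5000 1.0000]
Step 2: x=[4.3281 8.3438 12.4844] v=[-1.6875 0.8750 0.9375]
Step 3: x=[3.8672 8.5782 12.7012] v=[-1.8437 0.9375 0.8672]
Step 4: x=[3.5118 8.7391 12.9026] v=[-1.4218 0.6435 0.8057]
Step 5: x=[3.3708 8.7670 13.0836] v=[-0.5641 0.1116 0.7240]
Step 6: x=[3.4830 8.6600 13.2250] v=[0.4486 -0.4282 0.5657]
Step 7: x=[3.8069 8.4765 13.2958] v=[1.2956 -0.7342 0.2832]
Max displacement = 1.2958

Answer: 1.2958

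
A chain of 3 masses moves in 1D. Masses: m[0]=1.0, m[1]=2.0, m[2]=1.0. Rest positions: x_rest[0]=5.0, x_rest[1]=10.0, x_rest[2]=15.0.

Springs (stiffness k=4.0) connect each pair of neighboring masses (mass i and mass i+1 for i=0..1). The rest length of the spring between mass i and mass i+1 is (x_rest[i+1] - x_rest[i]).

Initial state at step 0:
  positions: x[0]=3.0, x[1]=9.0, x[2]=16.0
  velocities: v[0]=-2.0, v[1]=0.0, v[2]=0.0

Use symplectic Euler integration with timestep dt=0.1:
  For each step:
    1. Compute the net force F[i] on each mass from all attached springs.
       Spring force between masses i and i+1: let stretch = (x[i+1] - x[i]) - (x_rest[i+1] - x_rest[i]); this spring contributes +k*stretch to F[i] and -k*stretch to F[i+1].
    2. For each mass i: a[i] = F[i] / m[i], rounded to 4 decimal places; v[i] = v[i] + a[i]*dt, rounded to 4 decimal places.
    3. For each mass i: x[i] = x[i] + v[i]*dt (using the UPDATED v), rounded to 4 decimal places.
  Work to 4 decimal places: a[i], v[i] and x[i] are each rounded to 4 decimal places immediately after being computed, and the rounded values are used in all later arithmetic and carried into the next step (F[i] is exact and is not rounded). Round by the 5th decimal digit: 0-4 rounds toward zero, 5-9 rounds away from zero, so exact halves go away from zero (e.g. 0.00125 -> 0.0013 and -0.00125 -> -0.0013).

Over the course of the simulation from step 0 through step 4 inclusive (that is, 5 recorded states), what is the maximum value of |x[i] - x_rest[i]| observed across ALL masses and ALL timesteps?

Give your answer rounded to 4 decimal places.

Step 0: x=[3.0000 9.0000 16.0000] v=[-2.0000 0.0000 0.0000]
Step 1: x=[2.8400 9.0200 15.9200] v=[-1.6000 0.2000 -0.8000]
Step 2: x=[2.7272 9.0544 15.7640] v=[-1.1280 0.3440 -1.5600]
Step 3: x=[2.6675 9.0965 15.5396] v=[-0.5971 0.4205 -2.2438]
Step 4: x=[2.6650 9.1388 15.2575] v=[-0.0255 0.4233 -2.8210]
Max displacement = 2.3350

Answer: 2.3350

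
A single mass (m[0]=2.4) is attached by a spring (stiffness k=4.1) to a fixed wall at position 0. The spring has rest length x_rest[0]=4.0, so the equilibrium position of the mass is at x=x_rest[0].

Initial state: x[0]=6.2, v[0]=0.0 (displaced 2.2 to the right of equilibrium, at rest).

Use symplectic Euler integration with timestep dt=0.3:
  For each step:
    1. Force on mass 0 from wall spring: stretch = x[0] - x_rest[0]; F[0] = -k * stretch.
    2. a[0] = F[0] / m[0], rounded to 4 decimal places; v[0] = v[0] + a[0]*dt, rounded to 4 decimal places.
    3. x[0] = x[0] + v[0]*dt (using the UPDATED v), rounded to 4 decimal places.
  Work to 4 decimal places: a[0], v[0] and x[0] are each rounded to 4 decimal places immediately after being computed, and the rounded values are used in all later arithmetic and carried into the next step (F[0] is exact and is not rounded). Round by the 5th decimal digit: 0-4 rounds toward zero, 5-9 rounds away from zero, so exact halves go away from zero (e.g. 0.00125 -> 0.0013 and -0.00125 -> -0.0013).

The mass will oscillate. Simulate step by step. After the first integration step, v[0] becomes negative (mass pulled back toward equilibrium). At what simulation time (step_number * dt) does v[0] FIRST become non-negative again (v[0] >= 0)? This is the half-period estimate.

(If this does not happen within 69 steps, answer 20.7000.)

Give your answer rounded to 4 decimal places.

Step 0: x=[6.2000] v=[0.0000]
Step 1: x=[5.8618] v=[-1.1275]
Step 2: x=[5.2373] v=[-2.0817]
Step 3: x=[4.4226] v=[-2.7158]
Step 4: x=[3.5429] v=[-2.9324]
Step 5: x=[2.7335] v=[-2.6981]
Step 6: x=[2.1188] v=[-2.0490]
Step 7: x=[1.7933] v=[-1.0849]
Step 8: x=[1.8071] v=[0.0460]
First v>=0 after going negative at step 8, time=2.4000

Answer: 2.4000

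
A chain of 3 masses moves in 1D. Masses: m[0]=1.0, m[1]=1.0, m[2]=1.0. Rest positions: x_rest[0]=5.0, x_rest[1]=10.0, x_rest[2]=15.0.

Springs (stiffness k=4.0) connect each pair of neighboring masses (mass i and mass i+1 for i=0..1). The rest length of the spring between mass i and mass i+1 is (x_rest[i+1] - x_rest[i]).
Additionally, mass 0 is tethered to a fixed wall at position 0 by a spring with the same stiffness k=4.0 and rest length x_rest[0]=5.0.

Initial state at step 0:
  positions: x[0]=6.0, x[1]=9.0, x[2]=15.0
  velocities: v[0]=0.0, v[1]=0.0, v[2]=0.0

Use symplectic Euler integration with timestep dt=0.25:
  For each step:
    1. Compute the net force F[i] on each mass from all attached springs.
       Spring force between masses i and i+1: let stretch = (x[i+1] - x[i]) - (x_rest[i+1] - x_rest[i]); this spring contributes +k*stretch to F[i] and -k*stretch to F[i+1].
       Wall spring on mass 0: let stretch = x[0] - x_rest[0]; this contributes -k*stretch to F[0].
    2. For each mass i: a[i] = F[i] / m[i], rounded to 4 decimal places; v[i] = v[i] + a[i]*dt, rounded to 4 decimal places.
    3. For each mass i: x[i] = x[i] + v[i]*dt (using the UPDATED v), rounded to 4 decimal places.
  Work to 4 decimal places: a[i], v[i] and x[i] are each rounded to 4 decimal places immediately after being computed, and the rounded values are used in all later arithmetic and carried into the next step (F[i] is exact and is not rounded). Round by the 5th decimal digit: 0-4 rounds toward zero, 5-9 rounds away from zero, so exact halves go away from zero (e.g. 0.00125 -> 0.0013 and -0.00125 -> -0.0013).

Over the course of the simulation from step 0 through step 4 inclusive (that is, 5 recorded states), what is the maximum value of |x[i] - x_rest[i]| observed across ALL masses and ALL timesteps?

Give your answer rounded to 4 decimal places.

Step 0: x=[6.0000 9.0000 15.0000] v=[0.0000 0.0000 0.0000]
Step 1: x=[5.2500 9.7500 14.7500] v=[-3.0000 3.0000 -1.0000]
Step 2: x=[4.3125 10.6250 14.5000] v=[-3.7500 3.5000 -1.0000]
Step 3: x=[3.8750 10.8906 14.5313] v=[-1.7500 1.0625 0.1250]
Step 4: x=[4.2227 10.3125 14.9024] v=[1.3906 -2.3124 1.4843]
Max displacement = 1.1250

Answer: 1.1250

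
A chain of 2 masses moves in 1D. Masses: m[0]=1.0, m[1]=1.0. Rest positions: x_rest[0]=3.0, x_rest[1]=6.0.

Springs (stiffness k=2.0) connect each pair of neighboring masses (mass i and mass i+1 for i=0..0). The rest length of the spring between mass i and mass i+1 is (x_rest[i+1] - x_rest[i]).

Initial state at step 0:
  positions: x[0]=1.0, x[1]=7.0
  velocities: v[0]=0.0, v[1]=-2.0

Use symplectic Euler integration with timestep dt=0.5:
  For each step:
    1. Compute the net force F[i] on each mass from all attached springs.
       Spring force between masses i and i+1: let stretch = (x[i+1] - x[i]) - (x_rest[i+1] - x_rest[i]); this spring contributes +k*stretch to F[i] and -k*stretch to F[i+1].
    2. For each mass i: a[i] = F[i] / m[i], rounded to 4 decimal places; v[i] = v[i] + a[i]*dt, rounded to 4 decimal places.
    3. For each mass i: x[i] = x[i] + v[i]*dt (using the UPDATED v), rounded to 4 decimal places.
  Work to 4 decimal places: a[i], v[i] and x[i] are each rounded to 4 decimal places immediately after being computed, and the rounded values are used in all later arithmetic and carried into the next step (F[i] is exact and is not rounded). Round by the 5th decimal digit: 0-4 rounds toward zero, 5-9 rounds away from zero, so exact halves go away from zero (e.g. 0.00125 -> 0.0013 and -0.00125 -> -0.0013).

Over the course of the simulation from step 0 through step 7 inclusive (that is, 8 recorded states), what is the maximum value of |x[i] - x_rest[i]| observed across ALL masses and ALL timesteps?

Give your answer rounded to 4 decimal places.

Step 0: x=[1.0000 7.0000] v=[0.0000 -2.0000]
Step 1: x=[2.5000 4.5000] v=[3.0000 -5.0000]
Step 2: x=[3.5000 2.5000] v=[2.0000 -4.0000]
Step 3: x=[2.5000 2.5000] v=[-2.0000 0.0000]
Step 4: x=[0.0000 4.0000] v=[-5.0000 3.0000]
Step 5: x=[-2.0000 5.0000] v=[-4.0000 2.0000]
Step 6: x=[-2.0000 4.0000] v=[0.0000 -2.0000]
Step 7: x=[-0.5000 1.5000] v=[3.0000 -5.0000]
Max displacement = 5.0000

Answer: 5.0000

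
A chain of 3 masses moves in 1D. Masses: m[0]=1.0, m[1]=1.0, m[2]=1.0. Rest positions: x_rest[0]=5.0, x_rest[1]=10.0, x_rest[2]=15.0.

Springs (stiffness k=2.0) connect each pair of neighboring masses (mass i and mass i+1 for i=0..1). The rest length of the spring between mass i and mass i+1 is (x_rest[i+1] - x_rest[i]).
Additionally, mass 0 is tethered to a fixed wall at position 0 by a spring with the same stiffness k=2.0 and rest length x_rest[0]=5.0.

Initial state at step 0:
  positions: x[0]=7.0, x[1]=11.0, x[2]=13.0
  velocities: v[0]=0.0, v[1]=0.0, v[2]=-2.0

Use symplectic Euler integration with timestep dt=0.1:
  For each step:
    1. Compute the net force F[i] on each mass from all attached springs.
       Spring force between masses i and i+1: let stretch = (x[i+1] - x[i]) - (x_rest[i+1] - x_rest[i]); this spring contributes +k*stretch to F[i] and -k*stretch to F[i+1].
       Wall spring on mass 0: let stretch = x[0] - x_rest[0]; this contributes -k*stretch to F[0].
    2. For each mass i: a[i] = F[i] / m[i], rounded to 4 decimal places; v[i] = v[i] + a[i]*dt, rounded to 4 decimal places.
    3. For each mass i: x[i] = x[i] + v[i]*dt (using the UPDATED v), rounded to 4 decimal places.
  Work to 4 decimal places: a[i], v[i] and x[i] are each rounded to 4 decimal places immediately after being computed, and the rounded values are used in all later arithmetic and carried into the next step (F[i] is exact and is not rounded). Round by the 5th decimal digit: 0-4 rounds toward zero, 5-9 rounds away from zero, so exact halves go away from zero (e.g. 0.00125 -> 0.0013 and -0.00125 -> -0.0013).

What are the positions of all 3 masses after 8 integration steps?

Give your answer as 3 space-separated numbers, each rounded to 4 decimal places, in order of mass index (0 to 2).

Answer: 5.1435 9.5845 13.4702

Derivation:
Step 0: x=[7.0000 11.0000 13.0000] v=[0.0000 0.0000 -2.0000]
Step 1: x=[6.9400 10.9600 12.8600] v=[-0.6000 -0.4000 -1.4000]
Step 2: x=[6.8216 10.8776 12.7820] v=[-1.1840 -0.8240 -0.7800]
Step 3: x=[6.6479 10.7522 12.7659] v=[-1.7371 -1.2543 -0.1609]
Step 4: x=[6.4233 10.5850 12.8095] v=[-2.2458 -1.6724 0.4364]
Step 5: x=[6.1535 10.3790 12.9087] v=[-2.6981 -2.0598 0.9915]
Step 6: x=[5.8451 10.1391 13.0573] v=[-3.0837 -2.3990 1.4856]
Step 7: x=[5.5057 9.8717 13.2475] v=[-3.3939 -2.6742 1.9020]
Step 8: x=[5.1435 9.5845 13.4702] v=[-3.6218 -2.8722 2.2268]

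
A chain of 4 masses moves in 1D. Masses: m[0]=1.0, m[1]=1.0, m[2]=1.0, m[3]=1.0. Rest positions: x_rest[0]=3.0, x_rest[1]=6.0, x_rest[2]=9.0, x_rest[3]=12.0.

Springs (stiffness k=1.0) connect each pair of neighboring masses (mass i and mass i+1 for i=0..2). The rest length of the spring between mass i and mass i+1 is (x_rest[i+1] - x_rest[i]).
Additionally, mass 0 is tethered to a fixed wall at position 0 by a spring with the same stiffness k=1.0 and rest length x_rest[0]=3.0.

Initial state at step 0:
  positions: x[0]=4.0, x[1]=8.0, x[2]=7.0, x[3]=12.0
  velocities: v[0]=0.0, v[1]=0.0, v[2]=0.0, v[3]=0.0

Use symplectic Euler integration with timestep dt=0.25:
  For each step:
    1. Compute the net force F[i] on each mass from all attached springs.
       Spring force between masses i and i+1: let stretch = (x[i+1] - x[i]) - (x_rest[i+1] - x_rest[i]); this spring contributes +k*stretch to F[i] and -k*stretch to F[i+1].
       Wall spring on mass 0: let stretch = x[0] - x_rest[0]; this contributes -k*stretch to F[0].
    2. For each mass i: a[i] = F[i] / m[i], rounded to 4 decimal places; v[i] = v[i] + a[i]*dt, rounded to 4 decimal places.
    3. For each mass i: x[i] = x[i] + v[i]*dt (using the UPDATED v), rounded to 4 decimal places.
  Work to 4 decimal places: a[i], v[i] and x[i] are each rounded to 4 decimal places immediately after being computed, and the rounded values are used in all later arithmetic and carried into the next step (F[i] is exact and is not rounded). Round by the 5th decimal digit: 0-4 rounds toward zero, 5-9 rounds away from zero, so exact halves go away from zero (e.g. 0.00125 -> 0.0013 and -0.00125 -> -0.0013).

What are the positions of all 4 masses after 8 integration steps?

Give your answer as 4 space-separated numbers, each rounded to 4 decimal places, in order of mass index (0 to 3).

Answer: 2.1206 4.8876 10.5228 11.6139

Derivation:
Step 0: x=[4.0000 8.0000 7.0000 12.0000] v=[0.0000 0.0000 0.0000 0.0000]
Step 1: x=[4.0000 7.6875 7.3750 11.8750] v=[0.0000 -1.2500 1.5000 -0.5000]
Step 2: x=[3.9805 7.1250 8.0508 11.6563] v=[-0.0781 -2.2500 2.7031 -0.8750]
Step 3: x=[3.9087 6.4238 8.8941 11.3997] v=[-0.2871 -2.8047 3.3730 -1.0264]
Step 4: x=[3.7498 5.7198 9.7396 11.1740] v=[-0.6355 -2.8159 3.3818 -0.9028]
Step 5: x=[3.4797 5.1439 10.4235 11.0462] v=[-1.0805 -2.3035 2.7355 -0.5114]
Step 6: x=[3.0961 4.7940 10.8163 11.0669] v=[-1.5344 -1.3997 1.5713 0.0829]
Step 7: x=[2.6251 4.7144 10.8484 11.2595] v=[-1.8840 -0.3186 0.1284 0.7703]
Step 8: x=[2.1206 4.8876 10.5228 11.6139] v=[-2.0180 0.6926 -1.3023 1.4175]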